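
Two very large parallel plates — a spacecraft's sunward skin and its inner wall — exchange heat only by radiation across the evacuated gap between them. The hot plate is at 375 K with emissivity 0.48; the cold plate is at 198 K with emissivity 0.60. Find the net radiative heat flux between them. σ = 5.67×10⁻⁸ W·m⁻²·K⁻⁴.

q ≈ 376 W/m²

For two infinite grey parallel plates, q = σ(T₁⁴ − T₂⁴)/(1/ε₁ + 1/ε₂ − 1).
T₁⁴ − T₂⁴ = 1.978×10¹⁰ − 1.537×10⁹ = 1.824×10¹⁰ K⁴.
1/ε₁ + 1/ε₂ − 1 = 2.083 + 1.667 − 1 = 2.750.
q = 5.67×10⁻⁸ × 1.824×10¹⁰ / 2.750.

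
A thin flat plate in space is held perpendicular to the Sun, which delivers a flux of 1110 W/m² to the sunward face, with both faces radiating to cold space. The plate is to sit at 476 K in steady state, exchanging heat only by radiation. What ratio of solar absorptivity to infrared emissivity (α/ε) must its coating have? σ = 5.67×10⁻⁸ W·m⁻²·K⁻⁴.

α/ε ≈ 5.24

Balance: αS·A = εσ·2A·T⁴ ⇒ α/ε = 2σT⁴/S.
α/ε = 2·5.67×10⁻⁸·(476)⁴/1110 = 2·5.67×10⁻⁸·5.134×10¹⁰/1110.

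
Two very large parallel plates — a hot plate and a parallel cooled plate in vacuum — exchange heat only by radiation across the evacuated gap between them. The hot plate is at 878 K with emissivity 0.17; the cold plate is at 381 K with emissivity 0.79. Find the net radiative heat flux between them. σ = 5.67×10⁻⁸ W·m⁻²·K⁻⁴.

For two infinite grey parallel plates, q = σ(T₁⁴ − T₂⁴)/(1/ε₁ + 1/ε₂ − 1).
T₁⁴ − T₂⁴ = 5.943×10¹¹ − 2.107×10¹⁰ = 5.732×10¹¹ K⁴.
1/ε₁ + 1/ε₂ − 1 = 5.882 + 1.266 − 1 = 6.148.
q = 5.67×10⁻⁸ × 5.732×10¹¹ / 6.148.

q ≈ 5290 W/m²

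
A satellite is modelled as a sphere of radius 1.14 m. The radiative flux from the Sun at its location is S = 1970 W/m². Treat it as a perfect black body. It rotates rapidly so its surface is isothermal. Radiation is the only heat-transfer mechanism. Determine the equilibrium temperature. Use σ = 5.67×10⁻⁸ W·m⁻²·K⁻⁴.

At equilibrium, absorbed power = emitted power.
Absorbing cross-section = πr² = 4.083 m²; emitting surface = 4πr² = 16.33 m² (ratio 4).
S·A_cross = εσ·A_surf·T⁴  ⇒  T⁴ = S/(4σ).
T⁴ = 1.00·1970/(4·5.67×10⁻⁸) = 8.686×10⁹ K⁴.
T = (8.686×10⁹)^(1/4).

T ≈ 305 K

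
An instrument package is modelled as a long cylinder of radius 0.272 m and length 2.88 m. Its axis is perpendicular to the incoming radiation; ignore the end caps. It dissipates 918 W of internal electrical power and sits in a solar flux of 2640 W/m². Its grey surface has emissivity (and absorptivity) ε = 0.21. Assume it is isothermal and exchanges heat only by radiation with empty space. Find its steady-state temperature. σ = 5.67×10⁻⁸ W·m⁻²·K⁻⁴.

At steady state, absorbed solar power + internal power = radiated power.
Absorbed: α·S·A_cross = 0.21·2640·1.567 = 868.6 W (cross-section 2rL).
Total input = 868.6 + 918 = 1787 W.
Radiated: εσ·A_surf·T⁴ with A_surf = 2πrL = 4.922 m².
T⁴ = 1787/(0.21·5.67×10⁻⁸·4.922) = 3.048×10¹⁰ K⁴.

T ≈ 418 K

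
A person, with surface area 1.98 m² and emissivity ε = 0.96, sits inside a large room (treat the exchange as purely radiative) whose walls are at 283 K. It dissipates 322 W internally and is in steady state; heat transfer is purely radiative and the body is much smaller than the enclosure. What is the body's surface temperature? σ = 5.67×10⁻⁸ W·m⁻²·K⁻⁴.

For a small grey body in a large enclosure, net radiated power = εσA(T⁴ − T_w⁴).
Steady state: P = εσA(T⁴ − T_w⁴) with A = 1.98 m².
T⁴ = P/(εσA) + T_w⁴ = 322/(0.96·5.67×10⁻⁸·1.980) + (283)⁴
    = 2.988×10⁹ + 6.414×10⁹ = 9.402×10⁹ K⁴.

T ≈ 311 K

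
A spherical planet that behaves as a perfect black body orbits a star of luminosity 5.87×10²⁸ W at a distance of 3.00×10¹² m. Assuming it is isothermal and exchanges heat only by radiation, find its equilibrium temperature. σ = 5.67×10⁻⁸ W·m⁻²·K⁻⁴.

T ≈ 219 K

First find the stellar flux at distance d: S = L/(4πd²) = 5.87×10²⁸/(4π·(3.00×10¹²)²) = 519.0 W/m².
For an isothermal sphere, absorbed (1−a)S·πr² = emitted σ·4πr²·T⁴, so T⁴ = (1−a)S/(4σ).
T⁴ = 1.00·519.0/(4·5.67×10⁻⁸) = 2.288×10⁹ K⁴.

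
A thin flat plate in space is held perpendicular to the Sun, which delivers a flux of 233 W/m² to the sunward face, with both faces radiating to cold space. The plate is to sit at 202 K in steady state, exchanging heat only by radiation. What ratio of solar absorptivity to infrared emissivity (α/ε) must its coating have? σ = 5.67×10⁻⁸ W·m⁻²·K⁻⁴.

Balance: αS·A = εσ·2A·T⁴ ⇒ α/ε = 2σT⁴/S.
α/ε = 2·5.67×10⁻⁸·(202)⁴/233 = 2·5.67×10⁻⁸·1.665×10⁹/233.

α/ε ≈ 0.810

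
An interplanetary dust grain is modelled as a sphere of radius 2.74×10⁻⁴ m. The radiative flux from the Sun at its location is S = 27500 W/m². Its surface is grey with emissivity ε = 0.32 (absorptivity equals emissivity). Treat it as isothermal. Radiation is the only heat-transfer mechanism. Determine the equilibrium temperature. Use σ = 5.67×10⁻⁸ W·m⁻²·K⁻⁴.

T ≈ 590 K

At equilibrium, absorbed power = emitted power.
Absorbing cross-section = πr² = 2.359×10⁻⁷ m²; emitting surface = 4πr² = 9.434×10⁻⁷ m² (ratio 4).
εS·A_cross = εσ·A_surf·T⁴  ⇒  T⁴ = S/(4σ)   (ε cancels).
T⁴ = 27500/(4·5.67×10⁻⁸) = 1.213×10¹¹ K⁴.
T = (1.213×10¹¹)^(1/4).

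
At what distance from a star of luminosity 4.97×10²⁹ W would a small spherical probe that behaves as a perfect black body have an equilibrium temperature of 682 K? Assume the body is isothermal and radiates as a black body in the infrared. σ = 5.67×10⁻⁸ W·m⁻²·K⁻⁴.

For an isothermal black-emitting sphere, (1−a)S·πr² = σ·4πr²·T⁴ ⇒ S = 4σT⁴/(1−a).
S = 4·5.67×10⁻⁸·(682)⁴/1.00 = 49070 W/m².
Flux falls as S = L/(4πd²), so d = √(L/(4πS)) = √(4.97×10²⁹/(4π·49070)).

d ≈ 8.98×10¹¹ m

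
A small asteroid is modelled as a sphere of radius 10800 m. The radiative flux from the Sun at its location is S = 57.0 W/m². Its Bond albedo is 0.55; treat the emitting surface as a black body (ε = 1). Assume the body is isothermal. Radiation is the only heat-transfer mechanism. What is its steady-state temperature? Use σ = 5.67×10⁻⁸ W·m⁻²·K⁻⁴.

At equilibrium, absorbed power = emitted power.
Absorbing cross-section = πr² = 3.664×10⁸ m²; emitting surface = 4πr² = 1.466×10⁹ m² (ratio 4).
(1−a)S·A_cross = εσ·A_surf·T⁴  ⇒  T⁴ = (1−a)S/(4σ).
T⁴ = 0.450·57.0/(4·5.67×10⁻⁸) = 1.131×10⁸ K⁴.
T = (1.131×10⁸)^(1/4).

T ≈ 103 K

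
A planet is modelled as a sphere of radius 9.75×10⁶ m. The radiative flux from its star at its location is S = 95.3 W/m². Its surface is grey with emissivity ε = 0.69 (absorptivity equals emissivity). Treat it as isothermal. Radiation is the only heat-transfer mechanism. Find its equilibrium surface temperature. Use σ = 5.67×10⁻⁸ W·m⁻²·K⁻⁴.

T ≈ 143 K

At equilibrium, absorbed power = emitted power.
Absorbing cross-section = πr² = 2.986×10¹⁴ m²; emitting surface = 4πr² = 1.195×10¹⁵ m² (ratio 4).
εS·A_cross = εσ·A_surf·T⁴  ⇒  T⁴ = S/(4σ)   (ε cancels).
T⁴ = 95.3/(4·5.67×10⁻⁸) = 4.202×10⁸ K⁴.
T = (4.202×10⁸)^(1/4).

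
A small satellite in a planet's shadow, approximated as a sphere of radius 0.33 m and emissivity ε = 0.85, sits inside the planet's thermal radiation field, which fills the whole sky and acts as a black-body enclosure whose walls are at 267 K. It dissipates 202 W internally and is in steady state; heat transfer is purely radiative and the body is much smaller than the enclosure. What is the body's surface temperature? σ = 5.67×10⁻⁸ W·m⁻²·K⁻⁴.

For a small grey body in a large enclosure, net radiated power = εσA(T⁴ − T_w⁴).
Steady state: P = εσA(T⁴ − T_w⁴) with A = 4πr² = 1.368 m².
T⁴ = P/(εσA) + T_w⁴ = 202/(0.85·5.67×10⁻⁸·1.368) + (267)⁴
    = 3.063×10⁹ + 5.082×10⁹ = 8.145×10⁹ K⁴.

T ≈ 300 K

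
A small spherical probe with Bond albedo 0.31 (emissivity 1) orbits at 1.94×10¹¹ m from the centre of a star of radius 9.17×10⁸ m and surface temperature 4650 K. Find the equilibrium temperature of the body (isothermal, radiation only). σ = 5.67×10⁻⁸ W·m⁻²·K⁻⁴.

The star's surface emits σT_*⁴; at distance d the flux is S = σT_*⁴(R_*/d)².
S = 5.67×10⁻⁸·(4650)⁴·(9.17×10⁸/1.94×10¹¹)² = 592.3 W/m².
For an isothermal sphere T⁴ = (1−a)S/(4σ) = 1.802×10⁹ K⁴.

T ≈ 206 K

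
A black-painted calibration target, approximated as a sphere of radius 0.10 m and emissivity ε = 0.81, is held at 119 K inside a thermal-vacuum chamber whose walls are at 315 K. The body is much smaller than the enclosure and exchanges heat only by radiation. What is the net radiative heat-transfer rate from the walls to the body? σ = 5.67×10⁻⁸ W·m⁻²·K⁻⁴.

For a small grey body in a large enclosure: P_net = εσA(T_body⁴ − T_wall⁴).
A = 4πr² = 0.1257 m²; T_body⁴ − T_wall⁴ = 2.005×10⁸ − 9.846×10⁹ = -9.645×10⁹ K⁴.
|P_net| = 0.81·5.67×10⁻⁸·0.1257·9.645×10⁹.

P_net ≈ 55.7 W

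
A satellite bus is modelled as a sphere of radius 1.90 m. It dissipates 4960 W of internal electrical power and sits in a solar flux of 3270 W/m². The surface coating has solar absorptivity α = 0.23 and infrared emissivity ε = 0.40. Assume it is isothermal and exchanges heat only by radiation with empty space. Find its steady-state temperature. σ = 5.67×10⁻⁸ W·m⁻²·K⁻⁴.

T ≈ 338 K

At steady state, absorbed solar power + internal power = radiated power.
Absorbed: α·S·A_cross = 0.23·3270·11.34 = 8530 W (cross-section πr²).
Total input = 8530 + 4960 = 13490 W.
Radiated: εσ·A_surf·T⁴ with A_surf = 4πr² = 45.36 m².
T⁴ = 13490/(0.40·5.67×10⁻⁸·45.36) = 1.311×10¹⁰ K⁴.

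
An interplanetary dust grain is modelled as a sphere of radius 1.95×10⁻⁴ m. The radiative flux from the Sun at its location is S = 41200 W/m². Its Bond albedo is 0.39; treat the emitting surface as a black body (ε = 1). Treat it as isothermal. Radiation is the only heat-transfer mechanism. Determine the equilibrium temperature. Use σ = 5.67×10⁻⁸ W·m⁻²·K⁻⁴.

At equilibrium, absorbed power = emitted power.
Absorbing cross-section = πr² = 1.195×10⁻⁷ m²; emitting surface = 4πr² = 4.778×10⁻⁷ m² (ratio 4).
(1−a)S·A_cross = εσ·A_surf·T⁴  ⇒  T⁴ = (1−a)S/(4σ).
T⁴ = 0.610·41200/(4·5.67×10⁻⁸) = 1.108×10¹¹ K⁴.
T = (1.108×10¹¹)^(1/4).

T ≈ 577 K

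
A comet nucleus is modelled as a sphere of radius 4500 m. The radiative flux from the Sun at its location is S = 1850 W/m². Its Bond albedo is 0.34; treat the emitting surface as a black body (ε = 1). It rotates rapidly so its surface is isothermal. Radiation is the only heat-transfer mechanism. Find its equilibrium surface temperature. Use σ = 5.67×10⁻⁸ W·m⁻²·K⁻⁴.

T ≈ 271 K

At equilibrium, absorbed power = emitted power.
Absorbing cross-section = πr² = 6.362×10⁷ m²; emitting surface = 4πr² = 2.545×10⁸ m² (ratio 4).
(1−a)S·A_cross = εσ·A_surf·T⁴  ⇒  T⁴ = (1−a)S/(4σ).
T⁴ = 0.660·1850/(4·5.67×10⁻⁸) = 5.384×10⁹ K⁴.
T = (5.384×10⁹)^(1/4).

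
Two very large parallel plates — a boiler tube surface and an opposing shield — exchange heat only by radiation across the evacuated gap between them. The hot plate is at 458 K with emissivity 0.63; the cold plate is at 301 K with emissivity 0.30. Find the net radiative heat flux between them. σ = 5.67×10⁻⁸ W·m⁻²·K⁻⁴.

For two infinite grey parallel plates, q = σ(T₁⁴ − T₂⁴)/(1/ε₁ + 1/ε₂ − 1).
T₁⁴ − T₂⁴ = 4.400×10¹⁰ − 8.209×10⁹ = 3.579×10¹⁰ K⁴.
1/ε₁ + 1/ε₂ − 1 = 1.587 + 3.333 − 1 = 3.921.
q = 5.67×10⁻⁸ × 3.579×10¹⁰ / 3.921.

q ≈ 518 W/m²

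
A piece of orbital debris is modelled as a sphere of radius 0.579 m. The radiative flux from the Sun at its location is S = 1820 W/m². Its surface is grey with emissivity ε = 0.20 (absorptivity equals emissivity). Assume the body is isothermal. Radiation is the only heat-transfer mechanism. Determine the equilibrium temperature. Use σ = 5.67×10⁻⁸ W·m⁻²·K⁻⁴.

At equilibrium, absorbed power = emitted power.
Absorbing cross-section = πr² = 1.053 m²; emitting surface = 4πr² = 4.213 m² (ratio 4).
εS·A_cross = εσ·A_surf·T⁴  ⇒  T⁴ = S/(4σ)   (ε cancels).
T⁴ = 1820/(4·5.67×10⁻⁸) = 8.025×10⁹ K⁴.
T = (8.025×10⁹)^(1/4).

T ≈ 299 K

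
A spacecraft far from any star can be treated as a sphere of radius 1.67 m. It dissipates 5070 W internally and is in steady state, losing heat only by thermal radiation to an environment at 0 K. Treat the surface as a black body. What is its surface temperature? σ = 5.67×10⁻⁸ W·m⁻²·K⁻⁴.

Steady state: internal power = radiated power, P = εσA T⁴.
Radiating area A = 4πr² = 35.05 m².
T⁴ = P/(εσA) = 5070/(1.0·5.67×10⁻⁸·35.05) = 2.551×10⁹ K⁴.
T = (2.551×10⁹)^(1/4).

T ≈ 225 K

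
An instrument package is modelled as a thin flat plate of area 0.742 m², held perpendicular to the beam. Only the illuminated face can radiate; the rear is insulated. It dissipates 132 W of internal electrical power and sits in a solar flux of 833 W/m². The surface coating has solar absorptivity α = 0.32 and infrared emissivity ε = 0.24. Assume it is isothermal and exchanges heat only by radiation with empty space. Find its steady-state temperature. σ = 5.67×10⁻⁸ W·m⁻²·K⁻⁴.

T ≈ 425 K

At steady state, absorbed solar power + internal power = radiated power.
Absorbed: α·S·A_cross = 0.32·833·0.7420 = 197.8 W (cross-section A).
Total input = 197.8 + 132 = 329.8 W.
Radiated: εσ·A_surf·T⁴ with A_surf = A = 0.7420 m².
T⁴ = 329.8/(0.24·5.67×10⁻⁸·0.7420) = 3.266×10¹⁰ K⁴.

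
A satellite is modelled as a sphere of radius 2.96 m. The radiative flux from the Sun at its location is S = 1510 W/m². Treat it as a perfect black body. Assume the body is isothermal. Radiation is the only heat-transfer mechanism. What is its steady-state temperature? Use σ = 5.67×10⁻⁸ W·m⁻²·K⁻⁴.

At equilibrium, absorbed power = emitted power.
Absorbing cross-section = πr² = 27.53 m²; emitting surface = 4πr² = 110.1 m² (ratio 4).
S·A_cross = εσ·A_surf·T⁴  ⇒  T⁴ = S/(4σ).
T⁴ = 1.00·1510/(4·5.67×10⁻⁸) = 6.658×10⁹ K⁴.
T = (6.658×10⁹)^(1/4).

T ≈ 286 K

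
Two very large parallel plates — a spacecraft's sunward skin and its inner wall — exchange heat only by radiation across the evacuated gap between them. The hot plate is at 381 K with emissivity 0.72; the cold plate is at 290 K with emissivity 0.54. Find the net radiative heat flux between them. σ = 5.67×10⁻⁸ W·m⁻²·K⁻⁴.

For two infinite grey parallel plates, q = σ(T₁⁴ − T₂⁴)/(1/ε₁ + 1/ε₂ − 1).
T₁⁴ − T₂⁴ = 2.107×10¹⁰ − 7.073×10⁹ = 1.400×10¹⁰ K⁴.
1/ε₁ + 1/ε₂ − 1 = 1.389 + 1.852 − 1 = 2.241.
q = 5.67×10⁻⁸ × 1.400×10¹⁰ / 2.241.

q ≈ 354 W/m²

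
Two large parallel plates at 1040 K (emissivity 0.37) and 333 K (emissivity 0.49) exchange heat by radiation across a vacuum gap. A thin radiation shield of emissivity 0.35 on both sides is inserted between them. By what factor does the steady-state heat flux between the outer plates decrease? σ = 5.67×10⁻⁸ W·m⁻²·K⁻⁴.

Without shield: q₀ = σΔ(T⁴)/(1/ε₁+1/ε₂−1) with denominator 3.744.
With shield the two gaps are in series; the resistances add: (1/ε₁+1/ε_s−1)+(1/ε_s+1/ε₂−1) = 4.560+3.898 = 8.458.
Heat-flux ratio q₀/q = 8.458/3.744.

factor ≈ 2.26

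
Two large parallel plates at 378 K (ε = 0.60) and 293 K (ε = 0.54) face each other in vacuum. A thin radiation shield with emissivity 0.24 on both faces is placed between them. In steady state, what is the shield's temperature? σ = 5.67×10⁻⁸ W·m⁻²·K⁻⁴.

In steady state the net flux on the hot side equals that on the cold side.
σ(T₁⁴−T_s⁴)/D₁ = σ(T_s⁴−T₂⁴)/D₂, with D₁ = 1/ε₁+1/ε_s−1 = 4.833, D₂ = 1/ε_s+1/ε₂−1 = 5.019.
Solve for T_s⁴: T_s⁴ = (D₂·T₁⁴ + D₁·T₂⁴)/(D₁+D₂) = 1.402×10¹⁰ K⁴.

T_s ≈ 344 K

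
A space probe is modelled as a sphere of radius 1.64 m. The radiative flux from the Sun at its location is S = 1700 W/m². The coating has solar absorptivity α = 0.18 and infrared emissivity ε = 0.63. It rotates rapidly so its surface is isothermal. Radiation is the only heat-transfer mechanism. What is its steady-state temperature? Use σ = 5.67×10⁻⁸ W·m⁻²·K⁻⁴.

At equilibrium, absorbed power = emitted power.
Absorbing cross-section = πr² = 8.450 m²; emitting surface = 4πr² = 33.80 m² (ratio 4).
αS·A_cross = εσ·A_surf·T⁴  ⇒  T⁴ = αS/(ε·4σ).
T⁴ = 0.180·1700/(0.63·4·5.67×10⁻⁸) = 2.142×10⁹ K⁴.
T = (2.142×10⁹)^(1/4).

T ≈ 215 K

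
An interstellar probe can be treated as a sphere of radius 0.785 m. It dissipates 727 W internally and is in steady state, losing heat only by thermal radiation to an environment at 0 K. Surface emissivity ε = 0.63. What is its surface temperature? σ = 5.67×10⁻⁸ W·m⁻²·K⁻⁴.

Steady state: internal power = radiated power, P = εσA T⁴.
Radiating area A = 4πr² = 7.744 m².
T⁴ = P/(εσA) = 727/(0.63·5.67×10⁻⁸·7.744) = 2.628×10⁹ K⁴.
T = (2.628×10⁹)^(1/4).

T ≈ 226 K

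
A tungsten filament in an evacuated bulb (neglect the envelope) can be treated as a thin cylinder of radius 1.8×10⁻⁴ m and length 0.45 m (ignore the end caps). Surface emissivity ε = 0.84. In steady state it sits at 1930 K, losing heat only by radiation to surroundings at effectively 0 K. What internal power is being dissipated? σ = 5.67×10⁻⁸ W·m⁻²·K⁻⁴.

Steady state: P = εσA T⁴.
A = 2πrL = 5.089×10⁻⁴ m²; T⁴ = (1930)⁴ = 1.387×10¹³ K⁴.
P = 0.84 × 5.67×10⁻⁸ × 5.089×10⁻⁴ × 1.387×10¹³.

P ≈ 336 W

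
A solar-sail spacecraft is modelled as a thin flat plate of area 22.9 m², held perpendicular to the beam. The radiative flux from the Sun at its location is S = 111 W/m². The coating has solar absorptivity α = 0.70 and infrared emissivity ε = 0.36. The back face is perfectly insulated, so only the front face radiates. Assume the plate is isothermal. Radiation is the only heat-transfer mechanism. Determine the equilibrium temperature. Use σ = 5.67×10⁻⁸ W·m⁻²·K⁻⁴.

T ≈ 248 K

At equilibrium, absorbed power = emitted power.
Absorbing cross-section = A = 22.90 m²; emitting surface = A = 22.90 m² (ratio 1).
αS·A_cross = εσ·A_surf·T⁴  ⇒  T⁴ = αS/(ε·1σ).
T⁴ = 0.700·111/(0.36·1·5.67×10⁻⁸) = 3.807×10⁹ K⁴.
T = (3.807×10⁹)^(1/4).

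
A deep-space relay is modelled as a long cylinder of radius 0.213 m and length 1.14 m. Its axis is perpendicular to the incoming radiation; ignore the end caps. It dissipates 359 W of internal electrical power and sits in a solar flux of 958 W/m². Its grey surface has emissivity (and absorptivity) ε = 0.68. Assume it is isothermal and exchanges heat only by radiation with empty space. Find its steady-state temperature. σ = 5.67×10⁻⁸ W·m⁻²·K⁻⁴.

At steady state, absorbed solar power + internal power = radiated power.
Absorbed: α·S·A_cross = 0.68·958·0.4856 = 316.4 W (cross-section 2rL).
Total input = 316.4 + 359 = 675.4 W.
Radiated: εσ·A_surf·T⁴ with A_surf = 2πrL = 1.526 m².
T⁴ = 675.4/(0.68·5.67×10⁻⁸·1.526) = 1.148×10¹⁰ K⁴.

T ≈ 327 K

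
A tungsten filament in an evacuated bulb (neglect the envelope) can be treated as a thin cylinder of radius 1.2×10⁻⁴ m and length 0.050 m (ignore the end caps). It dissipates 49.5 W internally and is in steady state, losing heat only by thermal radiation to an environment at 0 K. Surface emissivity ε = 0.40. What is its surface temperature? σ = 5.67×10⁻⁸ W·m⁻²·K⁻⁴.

Steady state: internal power = radiated power, P = εσA T⁴.
Radiating area A = 2πrL = 3.770×10⁻⁵ m².
T⁴ = P/(εσA) = 49.5/(0.40·5.67×10⁻⁸·3.770×10⁻⁵) = 5.789×10¹³ K⁴.
T = (5.789×10¹³)^(1/4).

T ≈ 2760 K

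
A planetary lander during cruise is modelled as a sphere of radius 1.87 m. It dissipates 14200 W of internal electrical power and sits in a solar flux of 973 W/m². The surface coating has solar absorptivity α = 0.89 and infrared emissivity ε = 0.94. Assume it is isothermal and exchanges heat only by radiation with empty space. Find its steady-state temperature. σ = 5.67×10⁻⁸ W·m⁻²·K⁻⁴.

At steady state, absorbed solar power + internal power = radiated power.
Absorbed: α·S·A_cross = 0.89·973·10.99 = 9513 W (cross-section πr²).
Total input = 9513 + 14200 = 23710 W.
Radiated: εσ·A_surf·T⁴ with A_surf = 4πr² = 43.94 m².
T⁴ = 23710/(0.94·5.67×10⁻⁸·43.94) = 1.012×10¹⁰ K⁴.

T ≈ 317 K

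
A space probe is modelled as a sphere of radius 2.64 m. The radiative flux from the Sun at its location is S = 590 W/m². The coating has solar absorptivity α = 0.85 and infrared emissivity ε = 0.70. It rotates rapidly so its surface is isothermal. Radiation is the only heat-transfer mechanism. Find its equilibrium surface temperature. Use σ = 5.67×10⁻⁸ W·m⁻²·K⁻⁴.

T ≈ 237 K

At equilibrium, absorbed power = emitted power.
Absorbing cross-section = πr² = 21.90 m²; emitting surface = 4πr² = 87.58 m² (ratio 4).
αS·A_cross = εσ·A_surf·T⁴  ⇒  T⁴ = αS/(ε·4σ).
T⁴ = 0.850·590/(0.70·4·5.67×10⁻⁸) = 3.159×10⁹ K⁴.
T = (3.159×10⁹)^(1/4).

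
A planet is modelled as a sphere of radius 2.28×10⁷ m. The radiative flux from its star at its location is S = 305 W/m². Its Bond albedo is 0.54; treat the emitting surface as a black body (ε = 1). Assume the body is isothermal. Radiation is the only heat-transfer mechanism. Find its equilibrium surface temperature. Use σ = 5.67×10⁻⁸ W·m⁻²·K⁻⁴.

T ≈ 158 K

At equilibrium, absorbed power = emitted power.
Absorbing cross-section = πr² = 1.633×10¹⁵ m²; emitting surface = 4πr² = 6.533×10¹⁵ m² (ratio 4).
(1−a)S·A_cross = εσ·A_surf·T⁴  ⇒  T⁴ = (1−a)S/(4σ).
T⁴ = 0.460·305/(4·5.67×10⁻⁸) = 6.186×10⁸ K⁴.
T = (6.186×10⁸)^(1/4).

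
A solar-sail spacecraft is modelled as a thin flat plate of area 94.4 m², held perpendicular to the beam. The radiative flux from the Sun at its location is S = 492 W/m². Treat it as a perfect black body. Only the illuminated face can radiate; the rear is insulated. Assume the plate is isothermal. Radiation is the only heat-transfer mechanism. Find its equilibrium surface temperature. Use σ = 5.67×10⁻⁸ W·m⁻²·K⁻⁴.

T ≈ 305 K

At equilibrium, absorbed power = emitted power.
Absorbing cross-section = A = 94.40 m²; emitting surface = A = 94.40 m² (ratio 1).
S·A_cross = εσ·A_surf·T⁴  ⇒  T⁴ = S/(1σ).
T⁴ = 1.00·492/(1·5.67×10⁻⁸) = 8.677×10⁹ K⁴.
T = (8.677×10⁹)^(1/4).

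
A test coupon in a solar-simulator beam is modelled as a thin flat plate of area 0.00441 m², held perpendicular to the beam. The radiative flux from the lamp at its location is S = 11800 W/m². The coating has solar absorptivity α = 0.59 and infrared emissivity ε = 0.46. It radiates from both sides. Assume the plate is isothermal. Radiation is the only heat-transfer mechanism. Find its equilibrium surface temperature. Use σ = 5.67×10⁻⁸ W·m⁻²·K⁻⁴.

T ≈ 604 K

At equilibrium, absorbed power = emitted power.
Absorbing cross-section = A = 0.004410 m²; emitting surface = 2A = 0.008820 m² (ratio 2).
αS·A_cross = εσ·A_surf·T⁴  ⇒  T⁴ = αS/(ε·2σ).
T⁴ = 0.590·11800/(0.46·2·5.67×10⁻⁸) = 1.335×10¹¹ K⁴.
T = (1.335×10¹¹)^(1/4).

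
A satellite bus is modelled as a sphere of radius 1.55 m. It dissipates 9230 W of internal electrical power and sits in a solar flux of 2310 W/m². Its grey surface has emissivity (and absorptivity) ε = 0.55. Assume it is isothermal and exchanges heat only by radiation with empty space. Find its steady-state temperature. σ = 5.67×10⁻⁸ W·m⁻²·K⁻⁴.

At steady state, absorbed solar power + internal power = radiated power.
Absorbed: α·S·A_cross = 0.55·2310·7.548 = 9589 W (cross-section πr²).
Total input = 9589 + 9230 = 18820 W.
Radiated: εσ·A_surf·T⁴ with A_surf = 4πr² = 30.19 m².
T⁴ = 18820/(0.55·5.67×10⁻⁸·30.19) = 1.999×10¹⁰ K⁴.

T ≈ 376 K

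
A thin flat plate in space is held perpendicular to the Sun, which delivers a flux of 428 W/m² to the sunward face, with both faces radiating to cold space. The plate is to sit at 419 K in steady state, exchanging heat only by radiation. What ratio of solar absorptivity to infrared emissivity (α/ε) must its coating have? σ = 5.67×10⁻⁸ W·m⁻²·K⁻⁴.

α/ε ≈ 8.17

Balance: αS·A = εσ·2A·T⁴ ⇒ α/ε = 2σT⁴/S.
α/ε = 2·5.67×10⁻⁸·(419)⁴/428 = 2·5.67×10⁻⁸·3.082×10¹⁰/428.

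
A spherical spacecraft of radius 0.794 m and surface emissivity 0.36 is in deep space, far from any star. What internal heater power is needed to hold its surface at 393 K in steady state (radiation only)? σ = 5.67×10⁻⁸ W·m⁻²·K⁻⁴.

P ≈ 3860 W

P = εσ·4πr²·T⁴.
4πr² = 7.922 m²; T⁴ = 2.385×10¹⁰ K⁴.
P = 0.36·5.67×10⁻⁸·7.922·2.385×10¹⁰.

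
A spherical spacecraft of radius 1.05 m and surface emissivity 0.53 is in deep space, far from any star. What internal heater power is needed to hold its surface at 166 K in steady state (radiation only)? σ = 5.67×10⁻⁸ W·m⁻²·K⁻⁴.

P ≈ 316 W

P = εσ·4πr²·T⁴.
4πr² = 13.85 m²; T⁴ = 7.593×10⁸ K⁴.
P = 0.53·5.67×10⁻⁸·13.85·7.593×10⁸.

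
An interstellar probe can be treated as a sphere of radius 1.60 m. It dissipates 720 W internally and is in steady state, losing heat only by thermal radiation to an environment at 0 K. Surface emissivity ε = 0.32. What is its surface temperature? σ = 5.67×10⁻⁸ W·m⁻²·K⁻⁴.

Steady state: internal power = radiated power, P = εσA T⁴.
Radiating area A = 4πr² = 32.17 m².
T⁴ = P/(εσA) = 720/(0.32·5.67×10⁻⁸·32.17) = 1.234×10⁹ K⁴.
T = (1.234×10⁹)^(1/4).

T ≈ 187 K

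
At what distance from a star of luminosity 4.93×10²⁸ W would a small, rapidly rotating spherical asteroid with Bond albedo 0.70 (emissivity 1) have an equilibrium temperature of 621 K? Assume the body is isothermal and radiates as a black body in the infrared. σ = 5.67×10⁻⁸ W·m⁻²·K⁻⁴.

d ≈ 1.87×10¹¹ m

For an isothermal black-emitting sphere, (1−a)S·πr² = σ·4πr²·T⁴ ⇒ S = 4σT⁴/(1−a).
S = 4·5.67×10⁻⁸·(621)⁴/0.300 = 1.124×10⁵ W/m².
Flux falls as S = L/(4πd²), so d = √(L/(4πS)) = √(4.93×10²⁸/(4π·1.124×10⁵)).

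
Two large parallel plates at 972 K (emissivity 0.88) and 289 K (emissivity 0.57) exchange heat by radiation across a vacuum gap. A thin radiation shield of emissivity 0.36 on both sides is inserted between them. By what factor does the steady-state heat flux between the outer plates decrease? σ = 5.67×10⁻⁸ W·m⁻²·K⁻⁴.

factor ≈ 3.41

Without shield: q₀ = σΔ(T⁴)/(1/ε₁+1/ε₂−1) with denominator 1.891.
With shield the two gaps are in series; the resistances add: (1/ε₁+1/ε_s−1)+(1/ε_s+1/ε₂−1) = 2.914+3.532 = 6.446.
Heat-flux ratio q₀/q = 6.446/1.891.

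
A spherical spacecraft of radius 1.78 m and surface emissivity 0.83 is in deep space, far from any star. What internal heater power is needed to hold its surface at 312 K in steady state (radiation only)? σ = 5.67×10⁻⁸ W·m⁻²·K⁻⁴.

P = εσ·4πr²·T⁴.
4πr² = 39.82 m²; T⁴ = 9.476×10⁹ K⁴.
P = 0.83·5.67×10⁻⁸·39.82·9.476×10⁹.

P ≈ 17800 W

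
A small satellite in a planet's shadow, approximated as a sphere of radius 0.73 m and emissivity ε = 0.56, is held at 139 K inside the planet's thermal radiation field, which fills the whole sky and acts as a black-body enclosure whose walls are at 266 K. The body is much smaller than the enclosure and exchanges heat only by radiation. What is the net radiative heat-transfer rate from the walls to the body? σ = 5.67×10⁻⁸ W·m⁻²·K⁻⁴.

P_net ≈ 985 W

For a small grey body in a large enclosure: P_net = εσA(T_body⁴ − T_wall⁴).
A = 4πr² = 6.697 m²; T_body⁴ − T_wall⁴ = 3.733×10⁸ − 5.006×10⁹ = -4.633×10⁹ K⁴.
|P_net| = 0.56·5.67×10⁻⁸·6.697·4.633×10⁹.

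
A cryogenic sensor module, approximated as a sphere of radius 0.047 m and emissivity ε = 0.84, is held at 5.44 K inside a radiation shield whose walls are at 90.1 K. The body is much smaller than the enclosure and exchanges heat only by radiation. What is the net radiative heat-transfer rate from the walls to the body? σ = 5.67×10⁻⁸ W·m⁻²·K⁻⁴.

For a small grey body in a large enclosure: P_net = εσA(T_body⁴ − T_wall⁴).
A = 4πr² = 0.02776 m²; T_body⁴ − T_wall⁴ = 875.8 − 6.590×10⁷ = -6.590×10⁷ K⁴.
|P_net| = 0.84·5.67×10⁻⁸·0.02776·6.590×10⁷.

P_net ≈ 0.0871 W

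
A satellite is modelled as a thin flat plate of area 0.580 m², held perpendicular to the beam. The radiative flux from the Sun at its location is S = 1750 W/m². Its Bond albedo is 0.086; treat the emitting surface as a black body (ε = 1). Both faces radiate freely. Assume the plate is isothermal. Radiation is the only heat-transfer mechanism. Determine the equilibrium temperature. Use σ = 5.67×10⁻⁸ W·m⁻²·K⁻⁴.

At equilibrium, absorbed power = emitted power.
Absorbing cross-section = A = 0.5800 m²; emitting surface = 2A = 1.160 m² (ratio 2).
(1−a)S·A_cross = εσ·A_surf·T⁴  ⇒  T⁴ = (1−a)S/(2σ).
T⁴ = 0.914·1750/(2·5.67×10⁻⁸) = 1.410×10¹⁰ K⁴.
T = (1.410×10¹⁰)^(1/4).

T ≈ 345 K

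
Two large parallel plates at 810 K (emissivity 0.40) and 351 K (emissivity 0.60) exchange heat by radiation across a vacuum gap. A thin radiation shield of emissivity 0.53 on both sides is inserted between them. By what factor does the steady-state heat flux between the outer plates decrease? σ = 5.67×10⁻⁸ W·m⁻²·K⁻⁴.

factor ≈ 1.88

Without shield: q₀ = σΔ(T⁴)/(1/ε₁+1/ε₂−1) with denominator 3.167.
With shield the two gaps are in series; the resistances add: (1/ε₁+1/ε_s−1)+(1/ε_s+1/ε₂−1) = 3.387+2.553 = 5.940.
Heat-flux ratio q₀/q = 5.940/3.167.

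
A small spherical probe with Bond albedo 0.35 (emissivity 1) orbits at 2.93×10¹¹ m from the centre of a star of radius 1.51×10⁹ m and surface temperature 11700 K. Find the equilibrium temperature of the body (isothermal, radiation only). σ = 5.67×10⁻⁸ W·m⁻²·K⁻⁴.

The star's surface emits σT_*⁴; at distance d the flux is S = σT_*⁴(R_*/d)².
S = 5.67×10⁻⁸·(11700)⁴·(1.51×10⁹/2.93×10¹¹)² = 28220 W/m².
For an isothermal sphere T⁴ = (1−a)S/(4σ) = 8.088×10¹⁰ K⁴.

T ≈ 533 K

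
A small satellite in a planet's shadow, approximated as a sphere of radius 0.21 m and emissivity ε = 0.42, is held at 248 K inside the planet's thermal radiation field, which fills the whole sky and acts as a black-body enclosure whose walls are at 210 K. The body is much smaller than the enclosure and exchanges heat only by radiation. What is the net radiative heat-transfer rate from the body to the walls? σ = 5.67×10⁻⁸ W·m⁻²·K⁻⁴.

P_net ≈ 24.3 W

For a small grey body in a large enclosure: P_net = εσA(T_body⁴ − T_wall⁴).
A = 4πr² = 0.5542 m²; T_body⁴ − T_wall⁴ = 3.783×10⁹ − 1.945×10⁹ = 1.838×10⁹ K⁴.
|P_net| = 0.42·5.67×10⁻⁸·0.5542·1.838×10⁹.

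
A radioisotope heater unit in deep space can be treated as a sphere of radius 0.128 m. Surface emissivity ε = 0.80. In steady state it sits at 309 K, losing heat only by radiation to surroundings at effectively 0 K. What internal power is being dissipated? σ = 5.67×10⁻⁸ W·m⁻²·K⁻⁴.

Steady state: P = εσA T⁴.
A = 4πr² = 0.2059 m²; T⁴ = (309)⁴ = 9.117×10⁹ K⁴.
P = 0.80 × 5.67×10⁻⁸ × 0.2059 × 9.117×10⁹.

P ≈ 85.1 W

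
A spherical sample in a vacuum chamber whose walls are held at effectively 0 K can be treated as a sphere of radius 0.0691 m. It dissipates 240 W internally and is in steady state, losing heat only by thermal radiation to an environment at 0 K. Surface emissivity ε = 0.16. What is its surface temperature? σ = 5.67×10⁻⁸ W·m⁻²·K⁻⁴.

T ≈ 815 K

Steady state: internal power = radiated power, P = εσA T⁴.
Radiating area A = 4πr² = 0.06000 m².
T⁴ = P/(εσA) = 240/(0.16·5.67×10⁻⁸·0.06000) = 4.409×10¹¹ K⁴.
T = (4.409×10¹¹)^(1/4).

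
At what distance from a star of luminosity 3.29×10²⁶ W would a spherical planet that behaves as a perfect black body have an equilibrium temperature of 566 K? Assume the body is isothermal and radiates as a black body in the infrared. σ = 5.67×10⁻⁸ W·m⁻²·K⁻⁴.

d ≈ 3.35×10¹⁰ m

For an isothermal black-emitting sphere, (1−a)S·πr² = σ·4πr²·T⁴ ⇒ S = 4σT⁴/(1−a).
S = 4·5.67×10⁻⁸·(566)⁴/1.00 = 23280 W/m².
Flux falls as S = L/(4πd²), so d = √(L/(4πS)) = √(3.29×10²⁶/(4π·23280)).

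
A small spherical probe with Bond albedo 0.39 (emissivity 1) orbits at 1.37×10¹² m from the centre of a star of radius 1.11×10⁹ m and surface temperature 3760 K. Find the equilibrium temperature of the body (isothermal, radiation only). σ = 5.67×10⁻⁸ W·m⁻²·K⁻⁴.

T ≈ 66.9 K

The star's surface emits σT_*⁴; at distance d the flux is S = σT_*⁴(R_*/d)².
S = 5.67×10⁻⁸·(3760)⁴·(1.11×10⁹/1.37×10¹²)² = 7.439 W/m².
For an isothermal sphere T⁴ = (1−a)S/(4σ) = 2.001×10⁷ K⁴.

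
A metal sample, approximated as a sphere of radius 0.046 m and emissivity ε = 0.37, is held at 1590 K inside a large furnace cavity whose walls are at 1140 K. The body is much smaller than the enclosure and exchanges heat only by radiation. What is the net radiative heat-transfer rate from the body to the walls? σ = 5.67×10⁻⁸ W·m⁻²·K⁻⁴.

For a small grey body in a large enclosure: P_net = εσA(T_body⁴ − T_wall⁴).
A = 4πr² = 0.02659 m²; T_body⁴ − T_wall⁴ = 6.391×10¹² − 1.689×10¹² = 4.702×10¹² K⁴.
|P_net| = 0.37·5.67×10⁻⁸·0.02659·4.702×10¹².

P_net ≈ 2620 W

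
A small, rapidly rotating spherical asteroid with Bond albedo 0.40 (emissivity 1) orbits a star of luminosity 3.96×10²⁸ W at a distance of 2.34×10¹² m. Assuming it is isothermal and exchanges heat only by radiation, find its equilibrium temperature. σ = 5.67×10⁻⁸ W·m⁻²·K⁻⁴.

T ≈ 198 K

First find the stellar flux at distance d: S = L/(4πd²) = 3.96×10²⁸/(4π·(2.34×10¹²)²) = 575.5 W/m².
For an isothermal sphere, absorbed (1−a)S·πr² = emitted σ·4πr²·T⁴, so T⁴ = (1−a)S/(4σ).
T⁴ = 0.600·575.5/(4·5.67×10⁻⁸) = 1.523×10⁹ K⁴.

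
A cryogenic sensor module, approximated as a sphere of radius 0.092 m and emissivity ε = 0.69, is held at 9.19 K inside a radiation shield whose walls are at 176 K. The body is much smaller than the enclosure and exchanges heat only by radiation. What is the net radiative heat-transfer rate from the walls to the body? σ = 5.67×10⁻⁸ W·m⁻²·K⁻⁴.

P_net ≈ 3.99 W

For a small grey body in a large enclosure: P_net = εσA(T_body⁴ − T_wall⁴).
A = 4πr² = 0.1064 m²; T_body⁴ − T_wall⁴ = 7133 − 9.595×10⁸ = -9.595×10⁸ K⁴.
|P_net| = 0.69·5.67×10⁻⁸·0.1064·9.595×10⁸.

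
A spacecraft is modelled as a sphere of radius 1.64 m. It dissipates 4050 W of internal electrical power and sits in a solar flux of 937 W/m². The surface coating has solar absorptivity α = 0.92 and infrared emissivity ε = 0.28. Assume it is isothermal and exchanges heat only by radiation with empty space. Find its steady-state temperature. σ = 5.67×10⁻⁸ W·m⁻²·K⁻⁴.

At steady state, absorbed solar power + internal power = radiated power.
Absorbed: α·S·A_cross = 0.92·937·8.450 = 7284 W (cross-section πr²).
Total input = 7284 + 4050 = 11330 W.
Radiated: εσ·A_surf·T⁴ with A_surf = 4πr² = 33.80 m².
T⁴ = 11330/(0.28·5.67×10⁻⁸·33.80) = 2.112×10¹⁰ K⁴.

T ≈ 381 K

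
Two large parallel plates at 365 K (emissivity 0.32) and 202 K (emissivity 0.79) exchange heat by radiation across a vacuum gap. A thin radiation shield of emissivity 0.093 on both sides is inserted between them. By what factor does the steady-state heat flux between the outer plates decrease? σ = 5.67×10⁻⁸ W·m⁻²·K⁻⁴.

Without shield: q₀ = σΔ(T⁴)/(1/ε₁+1/ε₂−1) with denominator 3.391.
With shield the two gaps are in series; the resistances add: (1/ε₁+1/ε_s−1)+(1/ε_s+1/ε₂−1) = 12.88+11.02 = 23.90.
Heat-flux ratio q₀/q = 23.90/3.391.

factor ≈ 7.05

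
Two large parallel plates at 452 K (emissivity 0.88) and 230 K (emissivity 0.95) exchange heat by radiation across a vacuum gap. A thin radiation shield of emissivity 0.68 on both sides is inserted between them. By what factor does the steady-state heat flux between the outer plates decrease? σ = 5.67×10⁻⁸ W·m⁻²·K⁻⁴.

Without shield: q₀ = σΔ(T⁴)/(1/ε₁+1/ε₂−1) with denominator 1.189.
With shield the two gaps are in series; the resistances add: (1/ε₁+1/ε_s−1)+(1/ε_s+1/ε₂−1) = 1.607+1.523 = 3.130.
Heat-flux ratio q₀/q = 3.130/1.189.

factor ≈ 2.63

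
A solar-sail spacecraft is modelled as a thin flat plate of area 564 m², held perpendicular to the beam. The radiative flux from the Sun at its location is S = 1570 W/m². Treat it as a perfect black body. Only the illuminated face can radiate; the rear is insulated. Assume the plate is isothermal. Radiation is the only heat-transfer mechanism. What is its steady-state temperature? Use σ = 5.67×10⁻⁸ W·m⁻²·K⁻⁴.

T ≈ 408 K

At equilibrium, absorbed power = emitted power.
Absorbing cross-section = A = 564.0 m²; emitting surface = A = 564.0 m² (ratio 1).
S·A_cross = εσ·A_surf·T⁴  ⇒  T⁴ = S/(1σ).
T⁴ = 1.00·1570/(1·5.67×10⁻⁸) = 2.769×10¹⁰ K⁴.
T = (2.769×10¹⁰)^(1/4).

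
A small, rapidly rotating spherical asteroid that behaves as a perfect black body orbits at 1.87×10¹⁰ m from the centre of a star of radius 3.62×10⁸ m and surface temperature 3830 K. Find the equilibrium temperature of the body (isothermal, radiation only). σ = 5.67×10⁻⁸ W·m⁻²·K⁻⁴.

T ≈ 377 K

The star's surface emits σT_*⁴; at distance d the flux is S = σT_*⁴(R_*/d)².
S = 5.67×10⁻⁸·(3830)⁴·(3.62×10⁸/1.87×10¹⁰)² = 4572 W/m².
For an isothermal sphere T⁴ = (1−a)S/(4σ) = 2.016×10¹⁰ K⁴.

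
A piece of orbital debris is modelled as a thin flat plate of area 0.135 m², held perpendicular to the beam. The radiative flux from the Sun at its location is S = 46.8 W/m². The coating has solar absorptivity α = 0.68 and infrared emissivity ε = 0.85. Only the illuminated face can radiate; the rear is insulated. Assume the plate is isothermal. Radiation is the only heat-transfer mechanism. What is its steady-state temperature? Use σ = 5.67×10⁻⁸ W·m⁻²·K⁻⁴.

At equilibrium, absorbed power = emitted power.
Absorbing cross-section = A = 0.1350 m²; emitting surface = A = 0.1350 m² (ratio 1).
αS·A_cross = εσ·A_surf·T⁴  ⇒  T⁴ = αS/(ε·1σ).
T⁴ = 0.680·46.8/(0.85·1·5.67×10⁻⁸) = 6.603×10⁸ K⁴.
T = (6.603×10⁸)^(1/4).

T ≈ 160 K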